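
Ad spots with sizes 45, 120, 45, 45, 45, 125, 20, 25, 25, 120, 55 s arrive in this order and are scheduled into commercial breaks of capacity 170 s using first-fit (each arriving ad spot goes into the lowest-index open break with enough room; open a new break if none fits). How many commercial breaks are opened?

5

  45 → break 1 (new)  [load 45/170]
  120 → break 1  [load 165/170]
  45 → break 2 (new)  [load 45/170]
  45 → break 2  [load 90/170]
  45 → break 2  [load 135/170]
  125 → break 3 (new)  [load 125/170]
  20 → break 2  [load 155/170]
  25 → break 3  [load 150/170]
  25 → break 4 (new)  [load 25/170]
  120 → break 4  [load 145/170]
  55 → break 5 (new)  [load 55/170]
5 commercial breaks opened.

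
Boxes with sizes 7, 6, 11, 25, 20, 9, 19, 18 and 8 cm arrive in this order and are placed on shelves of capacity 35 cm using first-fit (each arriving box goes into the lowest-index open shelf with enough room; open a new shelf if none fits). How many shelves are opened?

5

  7 → shelf 1 (new)  [load 7/35]
  6 → shelf 1  [load 13/35]
  11 → shelf 1  [load 24/35]
  25 → shelf 2 (new)  [load 25/35]
  20 → shelf 3 (new)  [load 20/35]
  9 → shelf 1  [load 33/35]
  19 → shelf 4 (new)  [load 19/35]
  18 → shelf 5 (new)  [load 18/35]
  8 → shelf 2  [load 33/35]
5 shelves opened.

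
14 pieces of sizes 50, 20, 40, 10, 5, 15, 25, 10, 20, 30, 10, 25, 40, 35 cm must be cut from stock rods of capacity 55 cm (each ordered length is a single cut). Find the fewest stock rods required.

Total = 50 + 40 + 40 + 35 + 30 + 25 + 25 + 20 + 20 + 15 + 10 + 10 + 10 + 5 = 335 cm.
Lower bound: ⌈335/55⌉ = 7 stock rods.
A packing using 7 stock rods:
  stock rod 1: 50 + 5 = 55
  stock rod 2: 40 + 15 = 55
  stock rod 3: 40 + 10 = 50
  stock rod 4: 35 + 20 = 55
  stock rod 5: 30 + 25 = 55
  stock rod 6: 25 + 20 + 10 = 55
  stock rod 7: 10 = 10
This matches the lower bound, so 7 is optimal.

7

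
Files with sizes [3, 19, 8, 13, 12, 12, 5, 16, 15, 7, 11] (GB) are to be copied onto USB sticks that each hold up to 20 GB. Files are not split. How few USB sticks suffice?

7

Total = 19 + 16 + 15 + 13 + 12 + 12 + 11 + 8 + 7 + 5 + 3 = 121 GB.
Lower bound: ⌈121/20⌉ = 7 USB sticks.
A packing using 7 USB sticks:
  USB stick 1: 19 = 19
  USB stick 2: 16 + 3 = 19
  USB stick 3: 15 + 5 = 20
  USB stick 4: 13 + 7 = 20
  USB stick 5: 12 + 8 = 20
  USB stick 6: 12 = 12
  USB stick 7: 11 = 11
This matches the lower bound, so 7 is optimal.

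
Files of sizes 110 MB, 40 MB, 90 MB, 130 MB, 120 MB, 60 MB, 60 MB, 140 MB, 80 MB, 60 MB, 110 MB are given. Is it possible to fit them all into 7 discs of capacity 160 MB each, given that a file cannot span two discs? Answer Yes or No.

Total = 1000 MB; ⌈1000/160⌉ = 7.
The bound of 7 does not rule out 7, but exhaustive search shows no assignment into 7 discs of capacity 160 MB exists — the minimum is 8.

No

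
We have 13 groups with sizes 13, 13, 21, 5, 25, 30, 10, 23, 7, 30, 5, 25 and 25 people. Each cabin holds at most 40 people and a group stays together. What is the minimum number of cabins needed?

7

Total = 30 + 30 + 25 + 25 + 25 + 23 + 21 + 13 + 13 + 10 + 7 + 5 + 5 = 232 people.
Lower bound: ⌈232/40⌉ = 6 cabins.
Also, 7 groups each exceed 20 people, and no two of those can share a cabin, so at least 7 cabins are needed.
A packing using 7 cabins:
  cabin 1: 30 + 10 = 40
  cabin 2: 30 + 7 = 37
  cabin 3: 25 + 13 = 38
  cabin 4: 25 + 13 = 38
  cabin 5: 25 + 5 + 5 = 35
  cabin 6: 23 = 23
  cabin 7: 21 = 21
This matches the lower bound, so 7 is optimal.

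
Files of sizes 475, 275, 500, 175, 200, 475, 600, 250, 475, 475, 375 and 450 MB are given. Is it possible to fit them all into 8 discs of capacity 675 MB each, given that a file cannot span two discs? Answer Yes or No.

No

Total = 4725 MB; ⌈4725/675⌉ = 7.
8 files each exceed half the capacity and cannot share a disc, forcing at least 8 discs.
The bound of 8 does not rule out 8, but exhaustive search shows no assignment into 8 discs of capacity 675 MB exists — the minimum is 9.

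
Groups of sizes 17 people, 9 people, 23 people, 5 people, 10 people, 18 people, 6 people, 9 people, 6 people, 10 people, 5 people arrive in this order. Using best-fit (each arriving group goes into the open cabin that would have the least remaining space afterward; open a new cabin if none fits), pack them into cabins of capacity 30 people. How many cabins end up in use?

5

  17 → cabin 1 (new)  [load 17/30]
  9 → cabin 1  [load 26/30]
  23 → cabin 2 (new)  [load 23/30]
  5 → cabin 2  [load 28/30]
  10 → cabin 3 (new)  [load 10/30]
  18 → cabin 3  [load 28/30]
  6 → cabin 4 (new)  [load 6/30]
  9 → cabin 4  [load 15/30]
  6 → cabin 4  [load 21/30]
  10 → cabin 5 (new)  [load 10/30]
  5 → cabin 4  [load 26/30]
5 cabins opened.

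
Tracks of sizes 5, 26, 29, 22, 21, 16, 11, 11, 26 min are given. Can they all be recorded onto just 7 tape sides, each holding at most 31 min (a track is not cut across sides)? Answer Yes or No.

A valid assignment using 7 tape sides:
  side 1: 29 = 29
  side 2: 26 + 5 = 31
  side 3: 26 = 26
  side 4: 22 = 22
  side 5: 21 = 21
  side 6: 16 + 11 = 27
  side 7: 11 = 11
Every load is within 31 min, so 7 tape sides suffice.

Yes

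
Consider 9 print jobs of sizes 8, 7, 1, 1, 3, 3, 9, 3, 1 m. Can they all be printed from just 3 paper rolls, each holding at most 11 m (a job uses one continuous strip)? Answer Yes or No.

Total = 36 m; ⌈36/11⌉ = 4.
At least 4 paper rolls are required, but only 3 are allowed.

No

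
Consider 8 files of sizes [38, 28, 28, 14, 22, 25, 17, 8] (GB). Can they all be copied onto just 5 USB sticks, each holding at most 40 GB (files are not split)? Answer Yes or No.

Yes

A valid assignment using 5 USB sticks:
  USB stick 1: 38 = 38
  USB stick 2: 28 + 8 = 36
  USB stick 3: 28 = 28
  USB stick 4: 25 + 14 = 39
  USB stick 5: 22 + 17 = 39
Every load is within 40 GB, so 5 USB sticks suffice.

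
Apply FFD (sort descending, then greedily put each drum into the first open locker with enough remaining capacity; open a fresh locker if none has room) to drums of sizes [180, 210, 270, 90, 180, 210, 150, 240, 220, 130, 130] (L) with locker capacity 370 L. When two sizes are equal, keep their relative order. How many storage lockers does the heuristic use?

6

Sorted descending: 270, 240, 220, 210, 210, 180, 180, 150, 130, 130, 90.
  270 → locker 1 (new)  [load 270/370]
  240 → locker 2 (new)  [load 240/370]
  220 → locker 3 (new)  [load 220/370]
  210 → locker 4 (new)  [load 210/370]
  210 → locker 5 (new)  [load 210/370]
  180 → locker 6 (new)  [load 180/370]
  180 → locker 6  [load 360/370]
  150 → locker 3  [load 370/370]
  130 → locker 2  [load 370/370]
  130 → locker 4  [load 340/370]
  90 → locker 1  [load 360/370]
6 storage lockers opened.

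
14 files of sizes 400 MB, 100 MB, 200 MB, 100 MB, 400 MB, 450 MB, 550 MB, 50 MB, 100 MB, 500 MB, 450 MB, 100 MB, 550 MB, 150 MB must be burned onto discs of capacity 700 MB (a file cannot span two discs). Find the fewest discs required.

7

Total = 550 + 550 + 500 + 450 + 450 + 400 + 400 + 200 + 150 + 100 + 100 + 100 + 100 + 50 = 4100 MB.
Lower bound: ⌈4100/700⌉ = 6 discs.
Also, 7 files each exceed 350 MB, and no two of those can share a disc, so at least 7 discs are needed.
A packing using 7 discs:
  disc 1: 550 + 150 = 700
  disc 2: 550 + 100 + 50 = 700
  disc 3: 500 + 200 = 700
  disc 4: 450 + 100 + 100 = 650
  disc 5: 450 + 100 = 550
  disc 6: 400 = 400
  disc 7: 400 = 400
This matches the lower bound, so 7 is optimal.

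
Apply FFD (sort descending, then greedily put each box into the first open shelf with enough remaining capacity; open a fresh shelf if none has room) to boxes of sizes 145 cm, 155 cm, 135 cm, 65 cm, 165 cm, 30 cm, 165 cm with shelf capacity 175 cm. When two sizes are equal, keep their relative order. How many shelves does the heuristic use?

Sorted descending: 165, 165, 155, 145, 135, 65, 30.
  165 → shelf 1 (new)  [load 165/175]
  165 → shelf 2 (new)  [load 165/175]
  155 → shelf 3 (new)  [load 155/175]
  145 → shelf 4 (new)  [load 145/175]
  135 → shelf 5 (new)  [load 135/175]
  65 → shelf 6 (new)  [load 65/175]
  30 → shelf 4  [load 175/175]
6 shelves opened.

6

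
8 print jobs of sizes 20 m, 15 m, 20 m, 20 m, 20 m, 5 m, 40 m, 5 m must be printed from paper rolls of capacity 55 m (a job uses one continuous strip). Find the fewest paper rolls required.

3

Total = 40 + 20 + 20 + 20 + 20 + 15 + 5 + 5 = 145 m.
Lower bound: ⌈145/55⌉ = 3 paper rolls.
A packing using 3 paper rolls:
  roll 1: 40 + 15 = 55
  roll 2: 20 + 20 + 5 + 5 = 50
  roll 3: 20 + 20 = 40
This matches the lower bound, so 3 is optimal.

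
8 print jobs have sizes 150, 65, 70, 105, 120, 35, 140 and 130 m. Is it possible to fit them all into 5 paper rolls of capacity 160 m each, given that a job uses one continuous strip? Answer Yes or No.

No

Total = 815 m; ⌈815/160⌉ = 6.
At least 6 paper rolls are required, but only 5 are allowed.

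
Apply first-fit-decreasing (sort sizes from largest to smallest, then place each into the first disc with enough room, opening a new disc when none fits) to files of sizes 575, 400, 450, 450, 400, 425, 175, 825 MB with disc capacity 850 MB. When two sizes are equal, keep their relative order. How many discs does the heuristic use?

5

Sorted descending: 825, 575, 450, 450, 425, 400, 400, 175.
  825 → disc 1 (new)  [load 825/850]
  575 → disc 2 (new)  [load 575/850]
  450 → disc 3 (new)  [load 450/850]
  450 → disc 4 (new)  [load 450/850]
  425 → disc 5 (new)  [load 425/850]
  400 → disc 3  [load 850/850]
  400 → disc 4  [load 850/850]
  175 → disc 2  [load 750/850]
5 discs opened.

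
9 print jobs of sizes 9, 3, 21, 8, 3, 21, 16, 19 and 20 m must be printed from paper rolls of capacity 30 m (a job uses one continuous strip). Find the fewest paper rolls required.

Total = 21 + 21 + 20 + 19 + 16 + 9 + 8 + 3 + 3 = 120 m.
Lower bound: ⌈120/30⌉ = 4 paper rolls.
Also, 5 print jobs each exceed 15 m, and no two of those can share a roll, so at least 5 paper rolls are needed.
A packing using 5 paper rolls:
  roll 1: 21 + 9 = 30
  roll 2: 21 + 8 = 29
  roll 3: 20 + 3 + 3 = 26
  roll 4: 19 = 19
  roll 5: 16 = 16
This matches the lower bound, so 5 is optimal.

5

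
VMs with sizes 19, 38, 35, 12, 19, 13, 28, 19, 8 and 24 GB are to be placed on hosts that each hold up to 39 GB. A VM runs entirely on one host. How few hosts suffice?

6

Total = 38 + 35 + 28 + 24 + 19 + 19 + 19 + 13 + 12 + 8 = 215 GB.
Lower bound: ⌈215/39⌉ = 6 hosts.
A packing using 6 hosts:
  host 1: 38 = 38
  host 2: 35 = 35
  host 3: 28 + 8 = 36
  host 4: 24 + 13 = 37
  host 5: 19 + 19 = 38
  host 6: 19 + 12 = 31
This matches the lower bound, so 6 is optimal.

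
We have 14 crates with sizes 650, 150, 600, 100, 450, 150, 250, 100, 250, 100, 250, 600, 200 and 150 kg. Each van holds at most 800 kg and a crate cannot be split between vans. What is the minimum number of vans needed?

5

Total = 650 + 600 + 600 + 450 + 250 + 250 + 250 + 200 + 150 + 150 + 150 + 100 + 100 + 100 = 4000 kg.
Lower bound: ⌈4000/800⌉ = 5 vans.
A packing using 5 vans:
  van 1: 650 + 150 = 800
  van 2: 600 + 200 = 800
  van 3: 600 + 100 + 100 = 800
  van 4: 450 + 250 + 100 = 800
  van 5: 250 + 250 + 150 + 150 = 800
This matches the lower bound, so 5 is optimal.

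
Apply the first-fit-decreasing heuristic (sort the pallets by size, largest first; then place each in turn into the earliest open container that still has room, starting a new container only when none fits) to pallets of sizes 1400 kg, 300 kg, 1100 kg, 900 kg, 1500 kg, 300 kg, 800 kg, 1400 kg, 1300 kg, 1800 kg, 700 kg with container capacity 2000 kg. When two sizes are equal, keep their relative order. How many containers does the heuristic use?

7

Sorted descending: 1800, 1500, 1400, 1400, 1300, 1100, 900, 800, 700, 300, 300.
  1800 → container 1 (new)  [load 1800/2000]
  1500 → container 2 (new)  [load 1500/2000]
  1400 → container 3 (new)  [load 1400/2000]
  1400 → container 4 (new)  [load 1400/2000]
  1300 → container 5 (new)  [load 1300/2000]
  1100 → container 6 (new)  [load 1100/2000]
  900 → container 6  [load 2000/2000]
  800 → container 7 (new)  [load 800/2000]
  700 → container 5  [load 2000/2000]
  300 → container 2  [load 1800/2000]
  300 → container 3  [load 1700/2000]
7 containers opened.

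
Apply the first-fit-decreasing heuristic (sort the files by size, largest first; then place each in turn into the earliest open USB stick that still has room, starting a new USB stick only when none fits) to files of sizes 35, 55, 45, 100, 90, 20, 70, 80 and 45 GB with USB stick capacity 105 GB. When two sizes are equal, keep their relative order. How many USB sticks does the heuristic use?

Sorted descending: 100, 90, 80, 70, 55, 45, 45, 35, 20.
  100 → USB stick 1 (new)  [load 100/105]
  90 → USB stick 2 (new)  [load 90/105]
  80 → USB stick 3 (new)  [load 80/105]
  70 → USB stick 4 (new)  [load 70/105]
  55 → USB stick 5 (new)  [load 55/105]
  45 → USB stick 5  [load 100/105]
  45 → USB stick 6 (new)  [load 45/105]
  35 → USB stick 4  [load 105/105]
  20 → USB stick 3  [load 100/105]
6 USB sticks opened.

6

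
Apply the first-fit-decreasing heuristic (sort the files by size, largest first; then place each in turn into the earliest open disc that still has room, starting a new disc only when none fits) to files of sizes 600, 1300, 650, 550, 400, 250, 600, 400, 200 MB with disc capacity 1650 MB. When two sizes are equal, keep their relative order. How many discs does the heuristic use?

4

Sorted descending: 1300, 650, 600, 600, 550, 400, 400, 250, 200.
  1300 → disc 1 (new)  [load 1300/1650]
  650 → disc 2 (new)  [load 650/1650]
  600 → disc 2  [load 1250/1650]
  600 → disc 3 (new)  [load 600/1650]
  550 → disc 3  [load 1150/1650]
  400 → disc 2  [load 1650/1650]
  400 → disc 3  [load 1550/1650]
  250 → disc 1  [load 1550/1650]
  200 → disc 4 (new)  [load 200/1650]
4 discs opened.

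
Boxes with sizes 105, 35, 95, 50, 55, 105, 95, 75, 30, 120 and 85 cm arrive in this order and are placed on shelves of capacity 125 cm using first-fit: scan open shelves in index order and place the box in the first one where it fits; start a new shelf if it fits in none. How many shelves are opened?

9

  105 → shelf 1 (new)  [load 105/125]
  35 → shelf 2 (new)  [load 35/125]
  95 → shelf 3 (new)  [load 95/125]
  50 → shelf 2  [load 85/125]
  55 → shelf 4 (new)  [load 55/125]
  105 → shelf 5 (new)  [load 105/125]
  95 → shelf 6 (new)  [load 95/125]
  75 → shelf 7 (new)  [load 75/125]
  30 → shelf 2  [load 115/125]
  120 → shelf 8 (new)  [load 120/125]
  85 → shelf 9 (new)  [load 85/125]
9 shelves opened.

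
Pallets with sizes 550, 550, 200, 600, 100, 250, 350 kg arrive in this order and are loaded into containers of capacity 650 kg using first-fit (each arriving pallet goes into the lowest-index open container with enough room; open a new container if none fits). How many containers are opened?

  550 → container 1 (new)  [load 550/650]
  550 → container 2 (new)  [load 550/650]
  200 → container 3 (new)  [load 200/650]
  600 → container 4 (new)  [load 600/650]
  100 → container 1  [load 650/650]
  250 → container 3  [load 450/650]
  350 → container 5 (new)  [load 350/650]
5 containers opened.

5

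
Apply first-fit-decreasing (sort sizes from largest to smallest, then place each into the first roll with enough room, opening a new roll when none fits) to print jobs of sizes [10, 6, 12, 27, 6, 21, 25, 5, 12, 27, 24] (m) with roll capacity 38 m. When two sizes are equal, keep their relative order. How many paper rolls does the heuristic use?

5

Sorted descending: 27, 27, 25, 24, 21, 12, 12, 10, 6, 6, 5.
  27 → roll 1 (new)  [load 27/38]
  27 → roll 2 (new)  [load 27/38]
  25 → roll 3 (new)  [load 25/38]
  24 → roll 4 (new)  [load 24/38]
  21 → roll 5 (new)  [load 21/38]
  12 → roll 3  [load 37/38]
  12 → roll 4  [load 36/38]
  10 → roll 1  [load 37/38]
  6 → roll 2  [load 33/38]
  6 → roll 5  [load 27/38]
  5 → roll 2  [load 38/38]
5 paper rolls opened.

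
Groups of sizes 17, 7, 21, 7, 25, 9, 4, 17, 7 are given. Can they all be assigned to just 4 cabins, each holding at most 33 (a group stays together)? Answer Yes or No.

Yes

A valid assignment using 4 cabins:
  cabin 1: 25 + 7 = 32
  cabin 2: 21 + 9 = 30
  cabin 3: 17 + 7 + 7 = 31
  cabin 4: 17 + 4 = 21
Every load is within 33, so 4 cabins suffice.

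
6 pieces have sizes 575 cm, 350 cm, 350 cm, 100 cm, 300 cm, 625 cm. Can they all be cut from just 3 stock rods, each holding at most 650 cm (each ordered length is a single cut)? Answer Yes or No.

No

Total = 2300 cm; ⌈2300/650⌉ = 4.
At least 4 stock rods are required, but only 3 are allowed.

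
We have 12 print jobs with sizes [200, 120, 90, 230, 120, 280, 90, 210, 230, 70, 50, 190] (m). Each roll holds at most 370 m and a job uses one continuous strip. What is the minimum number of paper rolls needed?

Total = 280 + 230 + 230 + 210 + 200 + 190 + 120 + 120 + 90 + 90 + 70 + 50 = 1880 m.
Lower bound: ⌈1880/370⌉ = 6 paper rolls.
A packing using 6 paper rolls:
  roll 1: 280 + 90 = 370
  roll 2: 230 + 120 = 350
  roll 3: 230 + 120 = 350
  roll 4: 210 + 90 + 70 = 370
  roll 5: 200 + 50 = 250
  roll 6: 190 = 190
This matches the lower bound, so 6 is optimal.

6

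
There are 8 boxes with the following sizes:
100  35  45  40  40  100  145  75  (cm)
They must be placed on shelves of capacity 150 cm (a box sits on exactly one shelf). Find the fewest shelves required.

4

Total = 145 + 100 + 100 + 75 + 45 + 40 + 40 + 35 = 580 cm.
Lower bound: ⌈580/150⌉ = 4 shelves.
A packing using 4 shelves:
  shelf 1: 145 = 145
  shelf 2: 100 + 45 = 145
  shelf 3: 100 + 40 = 140
  shelf 4: 75 + 40 + 35 = 150
This matches the lower bound, so 4 is optimal.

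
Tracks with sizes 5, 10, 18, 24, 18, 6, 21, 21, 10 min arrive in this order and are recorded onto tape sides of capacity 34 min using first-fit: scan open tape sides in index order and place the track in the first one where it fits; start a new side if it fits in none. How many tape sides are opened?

  5 → side 1 (new)  [load 5/34]
  10 → side 1  [load 15/34]
  18 → side 1  [load 33/34]
  24 → side 2 (new)  [load 24/34]
  18 → side 3 (new)  [load 18/34]
  6 → side 2  [load 30/34]
  21 → side 4 (new)  [load 21/34]
  21 → side 5 (new)  [load 21/34]
  10 → side 3  [load 28/34]
5 tape sides opened.

5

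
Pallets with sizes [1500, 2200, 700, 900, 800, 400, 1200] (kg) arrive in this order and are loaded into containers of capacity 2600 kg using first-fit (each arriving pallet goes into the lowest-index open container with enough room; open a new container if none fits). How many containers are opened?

4

  1500 → container 1 (new)  [load 1500/2600]
  2200 → container 2 (new)  [load 2200/2600]
  700 → container 1  [load 2200/2600]
  900 → container 3 (new)  [load 900/2600]
  800 → container 3  [load 1700/2600]
  400 → container 1  [load 2600/2600]
  1200 → container 4 (new)  [load 1200/2600]
4 containers opened.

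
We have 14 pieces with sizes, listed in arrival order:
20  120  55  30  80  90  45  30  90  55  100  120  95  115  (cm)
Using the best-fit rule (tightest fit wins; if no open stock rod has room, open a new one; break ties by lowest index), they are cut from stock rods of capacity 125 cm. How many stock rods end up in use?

10

  20 → stock rod 1 (new)  [load 20/125]
  120 → stock rod 2 (new)  [load 120/125]
  55 → stock rod 1  [load 75/125]
  30 → stock rod 1  [load 105/125]
  80 → stock rod 3 (new)  [load 80/125]
  90 → stock rod 4 (new)  [load 90/125]
  45 → stock rod 3  [load 125/125]
  30 → stock rod 4  [load 120/125]
  90 → stock rod 5 (new)  [load 90/125]
  55 → stock rod 6 (new)  [load 55/125]
  100 → stock rod 7 (new)  [load 100/125]
  120 → stock rod 8 (new)  [load 120/125]
  95 → stock rod 9 (new)  [load 95/125]
  115 → stock rod 10 (new)  [load 115/125]
10 stock rods opened.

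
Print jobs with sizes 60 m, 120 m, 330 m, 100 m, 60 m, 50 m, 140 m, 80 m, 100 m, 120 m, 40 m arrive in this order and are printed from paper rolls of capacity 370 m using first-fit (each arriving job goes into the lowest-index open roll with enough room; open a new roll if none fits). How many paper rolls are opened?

  60 → roll 1 (new)  [load 60/370]
  120 → roll 1  [load 180/370]
  330 → roll 2 (new)  [load 330/370]
  100 → roll 1  [load 280/370]
  60 → roll 1  [load 340/370]
  50 → roll 3 (new)  [load 50/370]
  140 → roll 3  [load 190/370]
  80 → roll 3  [load 270/370]
  100 → roll 3  [load 370/370]
  120 → roll 4 (new)  [load 120/370]
  40 → roll 2  [load 370/370]
4 paper rolls opened.

4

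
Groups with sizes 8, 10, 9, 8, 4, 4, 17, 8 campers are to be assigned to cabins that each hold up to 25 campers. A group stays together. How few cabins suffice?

Total = 17 + 10 + 9 + 8 + 8 + 8 + 4 + 4 = 68 campers.
Lower bound: ⌈68/25⌉ = 3 cabins.
A packing using 3 cabins:
  cabin 1: 17 + 8 = 25
  cabin 2: 10 + 9 + 4 = 23
  cabin 3: 8 + 8 + 4 = 20
This matches the lower bound, so 3 is optimal.

3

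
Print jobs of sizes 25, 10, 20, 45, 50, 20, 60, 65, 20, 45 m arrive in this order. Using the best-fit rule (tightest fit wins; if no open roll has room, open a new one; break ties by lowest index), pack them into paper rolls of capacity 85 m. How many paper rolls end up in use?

  25 → roll 1 (new)  [load 25/85]
  10 → roll 1  [load 35/85]
  20 → roll 1  [load 55/85]
  45 → roll 2 (new)  [load 45/85]
  50 → roll 3 (new)  [load 50/85]
  20 → roll 1  [load 75/85]
  60 → roll 4 (new)  [load 60/85]
  65 → roll 5 (new)  [load 65/85]
  20 → roll 5  [load 85/85]
  45 → roll 6 (new)  [load 45/85]
6 paper rolls opened.

6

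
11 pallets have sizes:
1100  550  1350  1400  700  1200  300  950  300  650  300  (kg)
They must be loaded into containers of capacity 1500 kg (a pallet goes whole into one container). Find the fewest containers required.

7

Total = 1400 + 1350 + 1200 + 1100 + 950 + 700 + 650 + 550 + 300 + 300 + 300 = 8800 kg.
Lower bound: ⌈8800/1500⌉ = 6 containers.
A packing using 7 containers:
  container 1: 1400 = 1400
  container 2: 1350 = 1350
  container 3: 1200 + 300 = 1500
  container 4: 1100 + 300 = 1400
  container 5: 950 + 550 = 1500
  container 6: 700 + 650 = 1350
  container 7: 300 = 300
No arrangement into 6 containers stays within capacity, so 7 is optimal.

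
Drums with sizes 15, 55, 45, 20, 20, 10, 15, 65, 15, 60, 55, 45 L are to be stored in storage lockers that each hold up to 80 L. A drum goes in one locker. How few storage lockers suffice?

Total = 65 + 60 + 55 + 55 + 45 + 45 + 20 + 20 + 15 + 15 + 15 + 10 = 420 L.
Lower bound: ⌈420/80⌉ = 6 storage lockers.
A packing using 6 storage lockers:
  locker 1: 65 + 15 = 80
  locker 2: 60 + 20 = 80
  locker 3: 55 + 20 = 75
  locker 4: 55 + 15 + 10 = 80
  locker 5: 45 + 15 = 60
  locker 6: 45 = 45
This matches the lower bound, so 6 is optimal.

6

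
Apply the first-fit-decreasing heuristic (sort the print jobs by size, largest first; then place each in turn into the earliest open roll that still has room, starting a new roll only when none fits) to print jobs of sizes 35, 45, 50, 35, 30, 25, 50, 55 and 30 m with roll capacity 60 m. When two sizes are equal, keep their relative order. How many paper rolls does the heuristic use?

Sorted descending: 55, 50, 50, 45, 35, 35, 30, 30, 25.
  55 → roll 1 (new)  [load 55/60]
  50 → roll 2 (new)  [load 50/60]
  50 → roll 3 (new)  [load 50/60]
  45 → roll 4 (new)  [load 45/60]
  35 → roll 5 (new)  [load 35/60]
  35 → roll 6 (new)  [load 35/60]
  30 → roll 7 (new)  [load 30/60]
  30 → roll 7  [load 60/60]
  25 → roll 5  [load 60/60]
7 paper rolls opened.

7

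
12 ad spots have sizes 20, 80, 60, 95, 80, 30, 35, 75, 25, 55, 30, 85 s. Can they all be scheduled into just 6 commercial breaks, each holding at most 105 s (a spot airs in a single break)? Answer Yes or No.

Total = 670 s; ⌈670/105⌉ = 7.
At least 7 commercial breaks are required, but only 6 are allowed.

No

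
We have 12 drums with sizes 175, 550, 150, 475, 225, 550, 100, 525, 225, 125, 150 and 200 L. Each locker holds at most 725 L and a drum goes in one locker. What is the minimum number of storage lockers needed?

5

Total = 550 + 550 + 525 + 475 + 225 + 225 + 200 + 175 + 150 + 150 + 125 + 100 = 3450 L.
Lower bound: ⌈3450/725⌉ = 5 storage lockers.
A packing using 5 storage lockers:
  locker 1: 550 + 175 = 725
  locker 2: 550 + 150 = 700
  locker 3: 525 + 200 = 725
  locker 4: 475 + 225 = 700
  locker 5: 225 + 150 + 125 + 100 = 600
This matches the lower bound, so 5 is optimal.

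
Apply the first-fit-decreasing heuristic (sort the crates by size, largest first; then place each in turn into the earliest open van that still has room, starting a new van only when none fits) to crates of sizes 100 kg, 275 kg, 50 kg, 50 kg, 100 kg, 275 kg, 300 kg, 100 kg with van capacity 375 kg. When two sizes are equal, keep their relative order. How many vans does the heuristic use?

Sorted descending: 300, 275, 275, 100, 100, 100, 50, 50.
  300 → van 1 (new)  [load 300/375]
  275 → van 2 (new)  [load 275/375]
  275 → van 3 (new)  [load 275/375]
  100 → van 2  [load 375/375]
  100 → van 3  [load 375/375]
  100 → van 4 (new)  [load 100/375]
  50 → van 1  [load 350/375]
  50 → van 4  [load 150/375]
4 vans opened.

4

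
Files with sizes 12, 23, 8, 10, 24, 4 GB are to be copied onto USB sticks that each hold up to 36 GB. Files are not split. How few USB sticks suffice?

3

Total = 24 + 23 + 12 + 10 + 8 + 4 = 81 GB.
Lower bound: ⌈81/36⌉ = 3 USB sticks.
A packing using 3 USB sticks:
  USB stick 1: 24 + 12 = 36
  USB stick 2: 23 + 10 = 33
  USB stick 3: 8 + 4 = 12
This matches the lower bound, so 3 is optimal.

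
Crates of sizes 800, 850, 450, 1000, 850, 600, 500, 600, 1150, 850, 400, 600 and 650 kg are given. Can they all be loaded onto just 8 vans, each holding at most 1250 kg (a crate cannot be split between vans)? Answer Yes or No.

Total = 9300 kg; ⌈9300/1250⌉ = 8.
The bound of 8 does not rule out 8, but exhaustive search shows no assignment into 8 vans of capacity 1250 kg exists — the minimum is 9.

No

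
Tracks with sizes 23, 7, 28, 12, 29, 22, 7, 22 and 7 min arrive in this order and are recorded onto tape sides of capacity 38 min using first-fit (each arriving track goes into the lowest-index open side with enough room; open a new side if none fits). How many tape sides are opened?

  23 → side 1 (new)  [load 23/38]
  7 → side 1  [load 30/38]
  28 → side 2 (new)  [load 28/38]
  12 → side 3 (new)  [load 12/38]
  29 → side 4 (new)  [load 29/38]
  22 → side 3  [load 34/38]
  7 → side 1  [load 37/38]
  22 → side 5 (new)  [load 22/38]
  7 → side 2  [load 35/38]
5 tape sides opened.

5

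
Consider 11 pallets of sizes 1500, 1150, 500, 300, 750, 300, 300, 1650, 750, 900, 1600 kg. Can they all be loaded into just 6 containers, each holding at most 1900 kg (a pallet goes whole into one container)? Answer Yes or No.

A valid assignment using 6 containers:
  container 1: 1650 = 1650
  container 2: 1600 + 300 = 1900
  container 3: 1500 + 300 = 1800
  container 4: 1150 + 750 = 1900
  container 5: 900 + 750 = 1650
  container 6: 500 + 300 = 800
Every load is within 1900 kg, so 6 containers suffice.

Yes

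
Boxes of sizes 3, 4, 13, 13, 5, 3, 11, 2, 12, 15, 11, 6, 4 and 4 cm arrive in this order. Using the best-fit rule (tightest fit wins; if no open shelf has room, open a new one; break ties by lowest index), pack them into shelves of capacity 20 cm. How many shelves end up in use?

6

  3 → shelf 1 (new)  [load 3/20]
  4 → shelf 1  [load 7/20]
  13 → shelf 1  [load 20/20]
  13 → shelf 2 (new)  [load 13/20]
  5 → shelf 2  [load 18/20]
  3 → shelf 3 (new)  [load 3/20]
  11 → shelf 3  [load 14/20]
  2 → shelf 2  [load 20/20]
  12 → shelf 4 (new)  [load 12/20]
  15 → shelf 5 (new)  [load 15/20]
  11 → shelf 6 (new)  [load 11/20]
  6 → shelf 3  [load 20/20]
  4 → shelf 5  [load 19/20]
  4 → shelf 4  [load 16/20]
6 shelves opened.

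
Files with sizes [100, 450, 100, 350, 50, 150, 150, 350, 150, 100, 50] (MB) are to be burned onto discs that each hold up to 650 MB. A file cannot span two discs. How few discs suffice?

4

Total = 450 + 350 + 350 + 150 + 150 + 150 + 100 + 100 + 100 + 50 + 50 = 2000 MB.
Lower bound: ⌈2000/650⌉ = 4 discs.
A packing using 4 discs:
  disc 1: 450 + 150 + 50 = 650
  disc 2: 350 + 150 + 150 = 650
  disc 3: 350 + 100 + 100 + 100 = 650
  disc 4: 50 = 50
This matches the lower bound, so 4 is optimal.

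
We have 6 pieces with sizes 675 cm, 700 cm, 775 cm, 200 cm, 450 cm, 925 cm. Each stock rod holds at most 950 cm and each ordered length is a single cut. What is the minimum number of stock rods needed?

Total = 925 + 775 + 700 + 675 + 450 + 200 = 3725 cm.
Lower bound: ⌈3725/950⌉ = 4 stock rods.
A packing using 5 stock rods:
  stock rod 1: 925 = 925
  stock rod 2: 775 = 775
  stock rod 3: 700 + 200 = 900
  stock rod 4: 675 = 675
  stock rod 5: 450 = 450
No arrangement into 4 stock rods stays within capacity, so 5 is optimal.

5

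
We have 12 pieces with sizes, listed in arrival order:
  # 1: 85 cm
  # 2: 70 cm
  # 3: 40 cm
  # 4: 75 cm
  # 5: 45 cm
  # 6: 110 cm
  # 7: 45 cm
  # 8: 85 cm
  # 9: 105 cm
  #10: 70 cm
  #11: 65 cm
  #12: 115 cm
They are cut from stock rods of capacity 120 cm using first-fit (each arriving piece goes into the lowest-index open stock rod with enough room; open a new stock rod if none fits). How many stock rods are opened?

  85 → stock rod 1 (new)  [load 85/120]
  70 → stock rod 2 (new)  [load 70/120]
  40 → stock rod 2  [load 110/120]
  75 → stock rod 3 (new)  [load 75/120]
  45 → stock rod 3  [load 120/120]
  110 → stock rod 4 (new)  [load 110/120]
  45 → stock rod 5 (new)  [load 45/120]
  85 → stock rod 6 (new)  [load 85/120]
  105 → stock rod 7 (new)  [load 105/120]
  70 → stock rod 5  [load 115/120]
  65 → stock rod 8 (new)  [load 65/120]
  115 → stock rod 9 (new)  [load 115/120]
9 stock rods opened.

9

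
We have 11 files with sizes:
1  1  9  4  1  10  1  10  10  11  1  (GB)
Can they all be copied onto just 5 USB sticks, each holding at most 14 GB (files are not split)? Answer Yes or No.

A valid assignment using 5 USB sticks:
  USB stick 1: 11 + 1 + 1 + 1 = 14
  USB stick 2: 10 + 4 = 14
  USB stick 3: 10 + 1 + 1 = 12
  USB stick 4: 10 = 10
  USB stick 5: 9 = 9
Every load is within 14 GB, so 5 USB sticks suffice.

Yes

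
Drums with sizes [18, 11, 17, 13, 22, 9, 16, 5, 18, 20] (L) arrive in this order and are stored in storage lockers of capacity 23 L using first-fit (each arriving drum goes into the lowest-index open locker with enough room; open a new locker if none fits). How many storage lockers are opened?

8

  18 → locker 1 (new)  [load 18/23]
  11 → locker 2 (new)  [load 11/23]
  17 → locker 3 (new)  [load 17/23]
  13 → locker 4 (new)  [load 13/23]
  22 → locker 5 (new)  [load 22/23]
  9 → locker 2  [load 20/23]
  16 → locker 6 (new)  [load 16/23]
  5 → locker 1  [load 23/23]
  18 → locker 7 (new)  [load 18/23]
  20 → locker 8 (new)  [load 20/23]
8 storage lockers opened.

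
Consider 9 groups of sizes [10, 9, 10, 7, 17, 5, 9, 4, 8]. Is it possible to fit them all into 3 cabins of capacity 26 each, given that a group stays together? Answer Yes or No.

Total = 79; ⌈79/26⌉ = 4.
At least 4 cabins are required, but only 3 are allowed.

No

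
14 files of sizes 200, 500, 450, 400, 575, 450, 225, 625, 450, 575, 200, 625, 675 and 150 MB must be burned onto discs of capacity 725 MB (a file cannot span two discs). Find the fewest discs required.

Total = 675 + 625 + 625 + 575 + 575 + 500 + 450 + 450 + 450 + 400 + 225 + 200 + 200 + 150 = 6100 MB.
Lower bound: ⌈6100/725⌉ = 9 discs.
Also, 10 files each exceed 725/2 MB, and no two of those can share a disc, so at least 10 discs are needed.
A packing using 10 discs:
  disc 1: 675 = 675
  disc 2: 625 = 625
  disc 3: 625 = 625
  disc 4: 575 + 150 = 725
  disc 5: 575 = 575
  disc 6: 500 + 225 = 725
  disc 7: 450 + 200 = 650
  disc 8: 450 + 200 = 650
  disc 9: 450 = 450
  disc 10: 400 = 400
This matches the lower bound, so 10 is optimal.

10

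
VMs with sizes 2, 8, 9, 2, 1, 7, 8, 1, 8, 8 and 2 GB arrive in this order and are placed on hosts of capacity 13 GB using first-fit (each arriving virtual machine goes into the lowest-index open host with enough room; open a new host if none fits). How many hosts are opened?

6

  2 → host 1 (new)  [load 2/13]
  8 → host 1  [load 10/13]
  9 → host 2 (new)  [load 9/13]
  2 → host 1  [load 12/13]
  1 → host 1  [load 13/13]
  7 → host 3 (new)  [load 7/13]
  8 → host 4 (new)  [load 8/13]
  1 → host 2  [load 10/13]
  8 → host 5 (new)  [load 8/13]
  8 → host 6 (new)  [load 8/13]
  2 → host 2  [load 12/13]
6 hosts opened.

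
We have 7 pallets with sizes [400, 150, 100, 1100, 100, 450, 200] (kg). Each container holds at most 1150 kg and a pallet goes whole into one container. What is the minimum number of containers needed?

3

Total = 1100 + 450 + 400 + 200 + 150 + 100 + 100 = 2500 kg.
Lower bound: ⌈2500/1150⌉ = 3 containers.
A packing using 3 containers:
  container 1: 1100 = 1100
  container 2: 450 + 400 + 200 + 100 = 1150
  container 3: 150 + 100 = 250
This matches the lower bound, so 3 is optimal.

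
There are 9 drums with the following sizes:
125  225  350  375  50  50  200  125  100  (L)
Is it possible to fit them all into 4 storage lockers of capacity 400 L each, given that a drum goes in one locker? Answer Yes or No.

No

Total = 1600 L; ⌈1600/400⌉ = 4.
The bound of 4 does not rule out 4, but exhaustive search shows no assignment into 4 storage lockers of capacity 400 L exists — the minimum is 5.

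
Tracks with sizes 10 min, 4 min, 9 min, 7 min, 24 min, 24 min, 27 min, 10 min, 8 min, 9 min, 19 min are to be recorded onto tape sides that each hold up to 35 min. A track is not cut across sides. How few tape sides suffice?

Total = 27 + 24 + 24 + 19 + 10 + 10 + 9 + 9 + 8 + 7 + 4 = 151 min.
Lower bound: ⌈151/35⌉ = 5 tape sides.
A packing using 5 tape sides:
  side 1: 27 + 8 = 35
  side 2: 24 + 10 = 34
  side 3: 24 + 10 = 34
  side 4: 19 + 9 + 7 = 35
  side 5: 9 + 4 = 13
This matches the lower bound, so 5 is optimal.

5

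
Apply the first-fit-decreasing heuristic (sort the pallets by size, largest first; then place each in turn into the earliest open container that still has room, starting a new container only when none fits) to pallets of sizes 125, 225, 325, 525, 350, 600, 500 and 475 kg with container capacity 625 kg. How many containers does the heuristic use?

6

Sorted descending: 600, 525, 500, 475, 350, 325, 225, 125.
  600 → container 1 (new)  [load 600/625]
  525 → container 2 (new)  [load 525/625]
  500 → container 3 (new)  [load 500/625]
  475 → container 4 (new)  [load 475/625]
  350 → container 5 (new)  [load 350/625]
  325 → container 6 (new)  [load 325/625]
  225 → container 5  [load 575/625]
  125 → container 3  [load 625/625]
6 containers opened.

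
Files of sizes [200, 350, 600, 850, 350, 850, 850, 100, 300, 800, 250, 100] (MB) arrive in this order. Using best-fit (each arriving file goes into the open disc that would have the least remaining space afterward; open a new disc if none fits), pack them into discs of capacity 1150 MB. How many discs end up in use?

5

  200 → disc 1 (new)  [load 200/1150]
  350 → disc 1  [load 550/1150]
  600 → disc 1  [load 1150/1150]
  850 → disc 2 (new)  [load 850/1150]
  350 → disc 3 (new)  [load 350/1150]
  850 → disc 4 (new)  [load 850/1150]
  850 → disc 5 (new)  [load 850/1150]
  100 → disc 2  [load 950/1150]
  300 → disc 4  [load 1150/1150]
  800 → disc 3  [load 1150/1150]
  250 → disc 5  [load 1100/1150]
  100 → disc 2  [load 1050/1150]
5 discs opened.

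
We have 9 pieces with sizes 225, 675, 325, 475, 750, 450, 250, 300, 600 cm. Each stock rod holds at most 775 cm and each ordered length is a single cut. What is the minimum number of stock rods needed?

Total = 750 + 675 + 600 + 475 + 450 + 325 + 300 + 250 + 225 = 4050 cm.
Lower bound: ⌈4050/775⌉ = 6 stock rods.
A packing using 6 stock rods:
  stock rod 1: 750 = 750
  stock rod 2: 675 = 675
  stock rod 3: 600 = 600
  stock rod 4: 475 + 300 = 775
  stock rod 5: 450 + 325 = 775
  stock rod 6: 250 + 225 = 475
This matches the lower bound, so 6 is optimal.

6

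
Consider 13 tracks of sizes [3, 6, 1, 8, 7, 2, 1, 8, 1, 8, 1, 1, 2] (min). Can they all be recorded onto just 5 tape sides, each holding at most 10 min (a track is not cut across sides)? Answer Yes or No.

Yes

A valid assignment using 5 tape sides:
  side 1: 8 + 2 = 10
  side 2: 8 + 2 = 10
  side 3: 8 + 1 + 1 = 10
  side 4: 7 + 3 = 10
  side 5: 6 + 1 + 1 + 1 = 9
Every load is within 10 min, so 5 tape sides suffice.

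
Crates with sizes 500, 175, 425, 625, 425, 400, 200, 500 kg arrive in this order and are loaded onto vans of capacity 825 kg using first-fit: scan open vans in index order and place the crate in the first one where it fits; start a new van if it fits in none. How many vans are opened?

  500 → van 1 (new)  [load 500/825]
  175 → van 1  [load 675/825]
  425 → van 2 (new)  [load 425/825]
  625 → van 3 (new)  [load 625/825]
  425 → van 4 (new)  [load 425/825]
  400 → van 2  [load 825/825]
  200 → van 3  [load 825/825]
  500 → van 5 (new)  [load 500/825]
5 vans opened.

5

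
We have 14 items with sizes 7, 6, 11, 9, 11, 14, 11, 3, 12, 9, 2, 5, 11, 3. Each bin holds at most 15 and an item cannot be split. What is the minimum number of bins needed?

Total = 14 + 12 + 11 + 11 + 11 + 11 + 9 + 9 + 7 + 6 + 5 + 3 + 3 + 2 = 114.
Lower bound: ⌈114/15⌉ = 8 bins.
A packing using 9 bins:
  bin 1: 14 = 14
  bin 2: 12 + 3 = 15
  bin 3: 11 + 3 = 14
  bin 4: 11 + 2 = 13
  bin 5: 11 = 11
  bin 6: 11 = 11
  bin 7: 9 + 6 = 15
  bin 8: 9 + 5 = 14
  bin 9: 7 = 7
No arrangement into 8 bins stays within capacity, so 9 is optimal.

9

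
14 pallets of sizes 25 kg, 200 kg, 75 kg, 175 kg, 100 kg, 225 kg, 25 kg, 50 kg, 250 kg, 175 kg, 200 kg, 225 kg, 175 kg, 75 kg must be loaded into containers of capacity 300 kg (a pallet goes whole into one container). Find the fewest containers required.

Total = 250 + 225 + 225 + 200 + 200 + 175 + 175 + 175 + 100 + 75 + 75 + 50 + 25 + 25 = 1975 kg.
Lower bound: ⌈1975/300⌉ = 7 containers.
Also, 8 pallets each exceed 150 kg, and no two of those can share a container, so at least 8 containers are needed.
A packing using 8 containers:
  container 1: 250 + 50 = 300
  container 2: 225 + 75 = 300
  container 3: 225 + 75 = 300
  container 4: 200 + 100 = 300
  container 5: 200 + 25 + 25 = 250
  container 6: 175 = 175
  container 7: 175 = 175
  container 8: 175 = 175
This matches the lower bound, so 8 is optimal.

8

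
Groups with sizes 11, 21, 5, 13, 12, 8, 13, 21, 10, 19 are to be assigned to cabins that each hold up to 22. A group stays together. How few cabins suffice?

Total = 21 + 21 + 19 + 13 + 13 + 12 + 11 + 10 + 8 + 5 = 133.
Lower bound: ⌈133/22⌉ = 7 cabins.
A packing using 7 cabins:
  cabin 1: 21 = 21
  cabin 2: 21 = 21
  cabin 3: 19 = 19
  cabin 4: 13 + 8 = 21
  cabin 5: 13 + 5 = 18
  cabin 6: 12 + 10 = 22
  cabin 7: 11 = 11
This matches the lower bound, so 7 is optimal.

7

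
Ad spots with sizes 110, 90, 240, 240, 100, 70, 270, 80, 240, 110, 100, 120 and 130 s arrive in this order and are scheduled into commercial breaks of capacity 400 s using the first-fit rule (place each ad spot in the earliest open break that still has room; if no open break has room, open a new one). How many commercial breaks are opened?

  110 → break 1 (new)  [load 110/400]
  90 → break 1  [load 200/400]
  240 → break 2 (new)  [load 240/400]
  240 → break 3 (new)  [load 240/400]
  100 → break 1  [load 300/400]
  70 → break 1  [load 370/400]
  270 → break 4 (new)  [load 270/400]
  80 → break 2  [load 320/400]
  240 → break 5 (new)  [load 240/400]
  110 → break 3  [load 350/400]
  100 → break 4  [load 370/400]
  120 → break 5  [load 360/400]
  130 → break 6 (new)  [load 130/400]
6 commercial breaks opened.

6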